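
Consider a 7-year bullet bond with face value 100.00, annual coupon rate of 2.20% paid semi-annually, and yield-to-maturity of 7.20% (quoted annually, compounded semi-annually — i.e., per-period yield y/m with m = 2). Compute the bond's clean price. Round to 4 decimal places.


Answer: Price = 72.8809

Derivation:
Coupon per period c = face * coupon_rate / m = 1.100000
Periods per year m = 2; per-period yield y/m = 0.036000
Number of cashflows N = 14
Cashflows (t years, CF_t, discount factor 1/(1+y/m)^(m*t), PV):
  t = 0.5000: CF_t = 1.100000, DF = 0.965251, PV = 1.061776
  t = 1.0000: CF_t = 1.100000, DF = 0.931709, PV = 1.024880
  t = 1.5000: CF_t = 1.100000, DF = 0.899333, PV = 0.989267
  t = 2.0000: CF_t = 1.100000, DF = 0.868082, PV = 0.954891
  t = 2.5000: CF_t = 1.100000, DF = 0.837917, PV = 0.921709
  t = 3.0000: CF_t = 1.100000, DF = 0.808801, PV = 0.889681
  t = 3.5000: CF_t = 1.100000, DF = 0.780696, PV = 0.858765
  t = 4.0000: CF_t = 1.100000, DF = 0.753567, PV = 0.828924
  t = 4.5000: CF_t = 1.100000, DF = 0.727381, PV = 0.800120
  t = 5.0000: CF_t = 1.100000, DF = 0.702106, PV = 0.772316
  t = 5.5000: CF_t = 1.100000, DF = 0.677708, PV = 0.745479
  t = 6.0000: CF_t = 1.100000, DF = 0.654158, PV = 0.719574
  t = 6.5000: CF_t = 1.100000, DF = 0.631427, PV = 0.694570
  t = 7.0000: CF_t = 101.100000, DF = 0.609486, PV = 61.618991
Price P = sum_t PV_t = 72.880942


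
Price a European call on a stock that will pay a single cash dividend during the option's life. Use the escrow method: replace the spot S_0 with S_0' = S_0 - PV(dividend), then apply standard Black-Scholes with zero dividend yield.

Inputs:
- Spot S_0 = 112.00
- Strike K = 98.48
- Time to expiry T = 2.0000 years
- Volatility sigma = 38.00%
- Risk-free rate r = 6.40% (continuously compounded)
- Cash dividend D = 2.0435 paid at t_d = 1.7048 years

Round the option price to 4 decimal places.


Answer: Price = 34.5934

Derivation:
PV(D) = D * exp(-r * t_d) = 2.0435 * 0.89663429 = 1.83227218
S_0' = S_0 - PV(D) = 112.0000 - 1.83227218 = 110.16772782
d1 = (ln(S_0'/K) + (r + sigma^2/2)*T) / (sigma*sqrt(T)) = 0.71557442
d2 = d1 - sigma*sqrt(T) = 0.17817327
exp(-rT) = 0.87985338
N(d1) = 0.76287291; N(d2) = 0.57070655
C = S_0' * N(d1) - K * exp(-rT) * N(d2) = 110.16772782 * 0.76287291 - 98.4800 * 0.87985338 * 0.57070655 = 34.5934


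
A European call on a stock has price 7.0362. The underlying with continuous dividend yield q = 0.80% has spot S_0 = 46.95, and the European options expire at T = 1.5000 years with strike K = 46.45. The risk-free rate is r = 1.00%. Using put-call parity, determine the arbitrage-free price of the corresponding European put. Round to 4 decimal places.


Put-call parity: C - P = S_0 * exp(-qT) - K * exp(-rT).
S_0 * exp(-qT) = 46.9500 * 0.98807171 = 46.38996692
K * exp(-rT) = 46.4500 * 0.98511194 = 45.75844959
P = C - S*exp(-qT) + K*exp(-rT)
P = 7.0362 - 46.38996692 + 45.75844959 = 6.4047

Answer: Put price = 6.4047


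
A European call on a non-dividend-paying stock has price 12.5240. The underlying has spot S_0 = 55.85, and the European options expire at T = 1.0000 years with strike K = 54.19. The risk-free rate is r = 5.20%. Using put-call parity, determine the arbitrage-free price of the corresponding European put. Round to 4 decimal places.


Answer: Put price = 8.1181

Derivation:
Put-call parity: C - P = S_0 * exp(-qT) - K * exp(-rT).
S_0 * exp(-qT) = 55.8500 * 1.00000000 = 55.85000000
K * exp(-rT) = 54.1900 * 0.94932887 = 51.44413129
P = C - S*exp(-qT) + K*exp(-rT)
P = 12.5240 - 55.85000000 + 51.44413129 = 8.1181


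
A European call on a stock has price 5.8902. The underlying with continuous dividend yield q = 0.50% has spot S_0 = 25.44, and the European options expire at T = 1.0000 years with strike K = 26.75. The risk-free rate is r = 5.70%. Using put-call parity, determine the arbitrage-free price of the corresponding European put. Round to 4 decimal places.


Answer: Put price = 5.8450

Derivation:
Put-call parity: C - P = S_0 * exp(-qT) - K * exp(-rT).
S_0 * exp(-qT) = 25.4400 * 0.99501248 = 25.31311747
K * exp(-rT) = 26.7500 * 0.94459407 = 25.26789136
P = C - S*exp(-qT) + K*exp(-rT)
P = 5.8902 - 25.31311747 + 25.26789136 = 5.8450


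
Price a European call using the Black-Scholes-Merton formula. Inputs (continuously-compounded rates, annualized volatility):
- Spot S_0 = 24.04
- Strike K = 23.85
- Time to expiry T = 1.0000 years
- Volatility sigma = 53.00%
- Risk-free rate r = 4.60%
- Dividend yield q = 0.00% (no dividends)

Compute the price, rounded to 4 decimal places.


Answer: Price = 5.5481

Derivation:
d1 = (ln(S/K) + (r - q + 0.5*sigma^2) * T) / (sigma * sqrt(T)) = 0.36676395
d2 = d1 - sigma * sqrt(T) = -0.16323605
exp(-rT) = 0.95504196; exp(-qT) = 1.00000000
C = S_0 * exp(-qT) * N(d1) - K * exp(-rT) * N(d2)
N(d1) = 0.64310245; N(d2) = 0.43516629
C = 24.0400 * 1.00000000 * 0.64310245 - 23.8500 * 0.95504196 * 0.43516629 = 5.5481


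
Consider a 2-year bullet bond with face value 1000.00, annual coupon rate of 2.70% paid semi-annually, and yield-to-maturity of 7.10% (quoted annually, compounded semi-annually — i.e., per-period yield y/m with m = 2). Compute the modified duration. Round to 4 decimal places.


Coupon per period c = face * coupon_rate / m = 13.500000
Periods per year m = 2; per-period yield y/m = 0.035500
Number of cashflows N = 4
Cashflows (t years, CF_t, discount factor 1/(1+y/m)^(m*t), PV):
  t = 0.5000: CF_t = 13.500000, DF = 0.965717, PV = 13.037180
  t = 1.0000: CF_t = 13.500000, DF = 0.932609, PV = 12.590227
  t = 1.5000: CF_t = 13.500000, DF = 0.900637, PV = 12.158597
  t = 2.0000: CF_t = 1013.500000, DF = 0.869760, PV = 881.502077
Price P = sum_t PV_t = 919.288081
First compute Macaulay numerator sum_t t * PV_t:
  t * PV_t at t = 0.5000: 6.518590
  t * PV_t at t = 1.0000: 12.590227
  t * PV_t at t = 1.5000: 18.237895
  t * PV_t at t = 2.0000: 1763.004155
Macaulay duration D = 1800.350867 / 919.288081 = 1.958419
Modified duration = D / (1 + y/m) = 1.958419 / (1 + 0.035500) = 1.891278

Answer: Modified duration = 1.8913


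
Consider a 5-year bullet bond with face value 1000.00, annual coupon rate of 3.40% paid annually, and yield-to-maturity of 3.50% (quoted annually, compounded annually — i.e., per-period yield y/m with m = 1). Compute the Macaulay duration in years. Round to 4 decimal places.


Coupon per period c = face * coupon_rate / m = 34.000000
Periods per year m = 1; per-period yield y/m = 0.035000
Number of cashflows N = 5
Cashflows (t years, CF_t, discount factor 1/(1+y/m)^(m*t), PV):
  t = 1.0000: CF_t = 34.000000, DF = 0.966184, PV = 32.850242
  t = 2.0000: CF_t = 34.000000, DF = 0.933511, PV = 31.739364
  t = 3.0000: CF_t = 34.000000, DF = 0.901943, PV = 30.666052
  t = 4.0000: CF_t = 34.000000, DF = 0.871442, PV = 29.629036
  t = 5.0000: CF_t = 1034.000000, DF = 0.841973, PV = 870.600255
Price P = sum_t PV_t = 995.484948
Macaulay numerator sum_t t * PV_t:
  t * PV_t at t = 1.0000: 32.850242
  t * PV_t at t = 2.0000: 63.478728
  t * PV_t at t = 3.0000: 91.998156
  t * PV_t at t = 4.0000: 118.516143
  t * PV_t at t = 5.0000: 4353.001273
Macaulay duration D = (sum_t t * PV_t) / P = 4659.844541 / 995.484948 = 4.680979

Answer: Macaulay duration = 4.6810 years


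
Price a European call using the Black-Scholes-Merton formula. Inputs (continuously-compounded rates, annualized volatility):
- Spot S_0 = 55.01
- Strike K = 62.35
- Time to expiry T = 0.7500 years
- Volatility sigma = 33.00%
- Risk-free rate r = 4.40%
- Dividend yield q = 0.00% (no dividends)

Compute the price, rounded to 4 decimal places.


d1 = (ln(S/K) + (r - q + 0.5*sigma^2) * T) / (sigma * sqrt(T)) = -0.17989249
d2 = d1 - sigma * sqrt(T) = -0.46568088
exp(-rT) = 0.96753856; exp(-qT) = 1.00000000
C = S_0 * exp(-qT) * N(d1) - K * exp(-rT) * N(d2)
N(d1) = 0.42861848; N(d2) = 0.32072197
C = 55.0100 * 1.00000000 * 0.42861848 - 62.3500 * 0.96753856 * 0.32072197 = 4.2304

Answer: Price = 4.2304


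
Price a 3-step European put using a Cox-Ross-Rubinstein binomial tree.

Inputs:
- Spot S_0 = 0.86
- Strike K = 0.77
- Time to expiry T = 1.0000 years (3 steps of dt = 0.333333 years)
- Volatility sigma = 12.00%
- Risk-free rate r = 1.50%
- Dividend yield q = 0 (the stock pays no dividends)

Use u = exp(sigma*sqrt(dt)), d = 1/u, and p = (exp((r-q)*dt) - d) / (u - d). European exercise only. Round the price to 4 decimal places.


dt = T/N = 0.333333
u = exp(sigma*sqrt(dt)) = 1.071738; d = 1/u = 0.933063
p = (exp((r-q)*dt) - d) / (u - d) = 0.518832
Discount per step: exp(-r*dt) = 0.995012
Stock lattice S(k, i) with i counting down-moves:
  k=0: S(0,0) = 0.8600
  k=1: S(1,0) = 0.9217; S(1,1) = 0.8024
  k=2: S(2,0) = 0.9878; S(2,1) = 0.8600; S(2,2) = 0.7487
  k=3: S(3,0) = 1.0587; S(3,1) = 0.9217; S(3,2) = 0.8024; S(3,3) = 0.6986
Terminal payoffs V(N, i) = max(K - S_T, 0):
  V(3,0) = 0.000000; V(3,1) = 0.000000; V(3,2) = 0.000000; V(3,3) = 0.071394
Backward induction: V(k, i) = exp(-r*dt) * [p * V(k+1, i) + (1-p) * V(k+1, i+1)].
  V(2,0) = exp(-r*dt) * [p*0.000000 + (1-p)*0.000000] = 0.000000
  V(2,1) = exp(-r*dt) * [p*0.000000 + (1-p)*0.000000] = 0.000000
  V(2,2) = exp(-r*dt) * [p*0.000000 + (1-p)*0.071394] = 0.034181
  V(1,0) = exp(-r*dt) * [p*0.000000 + (1-p)*0.000000] = 0.000000
  V(1,1) = exp(-r*dt) * [p*0.000000 + (1-p)*0.034181] = 0.016365
  V(0,0) = exp(-r*dt) * [p*0.000000 + (1-p)*0.016365] = 0.007835

Answer: Price = V(0,0) = 0.0078


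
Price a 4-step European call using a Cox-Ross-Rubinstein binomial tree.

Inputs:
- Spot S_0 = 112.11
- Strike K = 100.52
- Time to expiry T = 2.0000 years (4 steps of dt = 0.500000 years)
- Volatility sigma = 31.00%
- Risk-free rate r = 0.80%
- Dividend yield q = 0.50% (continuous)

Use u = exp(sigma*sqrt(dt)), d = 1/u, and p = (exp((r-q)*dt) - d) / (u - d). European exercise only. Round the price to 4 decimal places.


dt = T/N = 0.500000
u = exp(sigma*sqrt(dt)) = 1.245084; d = 1/u = 0.803159
p = (exp((r-q)*dt) - d) / (u - d) = 0.448814
Discount per step: exp(-r*dt) = 0.996008
Stock lattice S(k, i) with i counting down-moves:
  k=0: S(0,0) = 112.1100
  k=1: S(1,0) = 139.5864; S(1,1) = 90.0421
  k=2: S(2,0) = 173.7968; S(2,1) = 112.1100; S(2,2) = 72.3181
  k=3: S(3,0) = 216.3916; S(3,1) = 139.5864; S(3,2) = 90.0421; S(3,3) = 58.0829
  k=4: S(4,0) = 269.4258; S(4,1) = 173.7968; S(4,2) = 112.1100; S(4,3) = 72.3181; S(4,4) = 46.6498
Terminal payoffs V(N, i) = max(S_T - K, 0):
  V(4,0) = 168.905777; V(4,1) = 73.276789; V(4,2) = 11.590000; V(4,3) = 0.000000; V(4,4) = 0.000000
Backward induction: V(k, i) = exp(-r*dt) * [p * V(k+1, i) + (1-p) * V(k+1, i+1)].
  V(3,0) = exp(-r*dt) * [p*168.905777 + (1-p)*73.276789] = 115.732597
  V(3,1) = exp(-r*dt) * [p*73.276789 + (1-p)*11.590000] = 39.119129
  V(3,2) = exp(-r*dt) * [p*11.590000 + (1-p)*0.000000] = 5.180993
  V(3,3) = exp(-r*dt) * [p*0.000000 + (1-p)*0.000000] = 0.000000
  V(2,0) = exp(-r*dt) * [p*115.732597 + (1-p)*39.119129] = 73.210926
  V(2,1) = exp(-r*dt) * [p*39.119129 + (1-p)*5.180993] = 20.331428
  V(2,2) = exp(-r*dt) * [p*5.180993 + (1-p)*0.000000] = 2.316022
  V(1,0) = exp(-r*dt) * [p*73.210926 + (1-p)*20.331428] = 43.888602
  V(1,1) = exp(-r*dt) * [p*20.331428 + (1-p)*2.316022] = 10.360072
  V(0,0) = exp(-r*dt) * [p*43.888602 + (1-p)*10.360072] = 25.306729

Answer: Price = V(0,0) = 25.3067


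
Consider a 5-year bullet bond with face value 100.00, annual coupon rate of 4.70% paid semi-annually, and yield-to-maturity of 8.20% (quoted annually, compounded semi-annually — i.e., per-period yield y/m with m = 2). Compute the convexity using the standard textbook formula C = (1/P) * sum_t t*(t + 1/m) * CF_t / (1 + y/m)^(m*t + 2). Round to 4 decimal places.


Answer: Convexity = 21.8138

Derivation:
Coupon per period c = face * coupon_rate / m = 2.350000
Periods per year m = 2; per-period yield y/m = 0.041000
Number of cashflows N = 10
Cashflows (t years, CF_t, discount factor 1/(1+y/m)^(m*t), PV):
  t = 0.5000: CF_t = 2.350000, DF = 0.960615, PV = 2.257445
  t = 1.0000: CF_t = 2.350000, DF = 0.922781, PV = 2.168535
  t = 1.5000: CF_t = 2.350000, DF = 0.886437, PV = 2.083127
  t = 2.0000: CF_t = 2.350000, DF = 0.851524, PV = 2.001082
  t = 2.5000: CF_t = 2.350000, DF = 0.817987, PV = 1.922269
  t = 3.0000: CF_t = 2.350000, DF = 0.785770, PV = 1.846560
  t = 3.5000: CF_t = 2.350000, DF = 0.754823, PV = 1.773833
  t = 4.0000: CF_t = 2.350000, DF = 0.725094, PV = 1.703970
  t = 4.5000: CF_t = 2.350000, DF = 0.696536, PV = 1.636859
  t = 5.0000: CF_t = 102.350000, DF = 0.669103, PV = 68.482649
Price P = sum_t PV_t = 85.876330
Convexity numerator sum_t t*(t + 1/m) * CF_t / (1+y/m)^(m*t + 2):
  t = 0.5000: term = 1.041563
  t = 1.0000: term = 3.001623
  t = 1.5000: term = 5.766808
  t = 2.0000: term = 9.232801
  t = 2.5000: term = 13.303748
  t = 3.0000: term = 17.891688
  t = 3.5000: term = 22.916027
  t = 4.0000: term = 28.303039
  t = 4.5000: term = 33.985398
  t = 5.0000: term = 1737.847993
Convexity = (1/P) * sum = 1873.290690 / 85.876330 = 21.813819


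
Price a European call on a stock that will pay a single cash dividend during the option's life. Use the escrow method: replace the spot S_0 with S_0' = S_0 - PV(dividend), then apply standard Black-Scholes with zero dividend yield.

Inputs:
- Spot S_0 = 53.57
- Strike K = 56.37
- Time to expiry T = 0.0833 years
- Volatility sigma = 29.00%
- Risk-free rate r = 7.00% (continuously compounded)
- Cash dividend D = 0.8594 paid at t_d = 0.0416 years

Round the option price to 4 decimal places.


Answer: Price = 0.6155

Derivation:
PV(D) = D * exp(-r * t_d) = 0.8594 * 0.99709224 = 0.85690107
S_0' = S_0 - PV(D) = 53.5700 - 0.85690107 = 52.71309893
d1 = (ln(S_0'/K) + (r + sigma^2/2)*T) / (sigma*sqrt(T)) = -0.68984486
d2 = d1 - sigma*sqrt(T) = -0.77354391
exp(-rT) = 0.99418597
N(d1) = 0.24514588; N(d2) = 0.21960028
C = S_0' * N(d1) - K * exp(-rT) * N(d2) = 52.71309893 * 0.24514588 - 56.3700 * 0.99418597 * 0.21960028 = 0.6155


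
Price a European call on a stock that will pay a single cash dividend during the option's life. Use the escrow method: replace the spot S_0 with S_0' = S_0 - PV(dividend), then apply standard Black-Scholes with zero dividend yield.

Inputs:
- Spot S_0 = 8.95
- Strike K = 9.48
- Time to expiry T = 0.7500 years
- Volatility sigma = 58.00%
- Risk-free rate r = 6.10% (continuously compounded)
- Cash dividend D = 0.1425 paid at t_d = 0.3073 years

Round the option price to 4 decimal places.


PV(D) = D * exp(-r * t_d) = 0.1425 * 0.98142930 = 0.13985368
S_0' = S_0 - PV(D) = 8.9500 - 0.13985368 = 8.81014632
d1 = (ln(S_0'/K) + (r + sigma^2/2)*T) / (sigma*sqrt(T)) = 0.19633838
d2 = d1 - sigma*sqrt(T) = -0.30595636
exp(-rT) = 0.95528075
N(d1) = 0.57782734; N(d2) = 0.37981894
C = S_0' * N(d1) - K * exp(-rT) * N(d2) = 8.81014632 * 0.57782734 - 9.4800 * 0.95528075 * 0.37981894 = 1.6511

Answer: Price = 1.6511


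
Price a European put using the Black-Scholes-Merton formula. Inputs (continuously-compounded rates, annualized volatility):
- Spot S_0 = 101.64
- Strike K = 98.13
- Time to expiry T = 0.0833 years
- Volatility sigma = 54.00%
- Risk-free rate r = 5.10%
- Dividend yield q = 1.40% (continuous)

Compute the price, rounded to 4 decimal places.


d1 = (ln(S/K) + (r - q + 0.5*sigma^2) * T) / (sigma * sqrt(T)) = 0.32319648
d2 = d1 - sigma * sqrt(T) = 0.16734309
exp(-rT) = 0.99576071; exp(-qT) = 0.99883448
P = K * exp(-rT) * N(-d2) - S_0 * exp(-qT) * N(-d1)
N(-d1) = 0.37327322; N(-d2) = 0.43355005
P = 98.1300 * 0.99576071 * 0.43355005 - 101.6400 * 0.99883448 * 0.37327322 = 4.4686

Answer: Price = 4.4686


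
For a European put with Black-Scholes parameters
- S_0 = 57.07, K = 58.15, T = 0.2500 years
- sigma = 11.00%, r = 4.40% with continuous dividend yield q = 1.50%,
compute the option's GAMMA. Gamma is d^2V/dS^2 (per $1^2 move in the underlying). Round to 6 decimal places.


Answer: Gamma = 0.124553

Derivation:
d1 = -0.1815417167; d2 = -0.2365417167
phi(d1) = 0.3924221008; exp(-qT) = 0.9962570225; exp(-rT) = 0.9890602788
Gamma = exp(-qT) * phi(d1) / (S * sigma * sqrt(T)) = 0.9962570225 * 0.3924221008 / (57.0700 * 0.1100 * 0.5000000000) = 0.124553


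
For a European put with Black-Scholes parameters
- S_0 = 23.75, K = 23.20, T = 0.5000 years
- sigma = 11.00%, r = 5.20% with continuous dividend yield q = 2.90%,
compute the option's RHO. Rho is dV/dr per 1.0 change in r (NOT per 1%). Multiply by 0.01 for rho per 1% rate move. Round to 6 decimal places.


d1 = 0.4879711988; d2 = 0.4101894529
phi(d1) = 0.3541635458; exp(-qT) = 0.9856046187; exp(-rT) = 0.9743350896
N(-d2) = 0.3408334886
Rho = -K*T*exp(-rT)*N(-d2) = -23.2000 * 0.5000 * 0.9743350896 * 0.3408334886 = -3.852198

Answer: Rho = -3.852198


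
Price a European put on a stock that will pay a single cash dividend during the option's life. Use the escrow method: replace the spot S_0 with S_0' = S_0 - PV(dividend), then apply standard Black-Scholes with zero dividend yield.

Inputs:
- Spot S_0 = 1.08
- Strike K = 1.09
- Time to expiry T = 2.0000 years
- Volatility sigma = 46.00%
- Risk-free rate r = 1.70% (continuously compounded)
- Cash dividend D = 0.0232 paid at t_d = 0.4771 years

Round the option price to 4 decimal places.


PV(D) = D * exp(-r * t_d) = 0.0232 * 0.99192210 = 0.02301259
S_0' = S_0 - PV(D) = 1.0800 - 0.02301259 = 1.05698741
d1 = (ln(S_0'/K) + (r + sigma^2/2)*T) / (sigma*sqrt(T)) = 0.33025745
d2 = d1 - sigma*sqrt(T) = -0.32028079
exp(-rT) = 0.96657150
N(-d1) = 0.37060272; N(-d2) = 0.62562226
P = K * exp(-rT) * N(-d2) - S_0' * N(-d1) = 1.0900 * 0.96657150 * 0.62562226 - 1.05698741 * 0.37060272 = 0.2674

Answer: Price = 0.2674


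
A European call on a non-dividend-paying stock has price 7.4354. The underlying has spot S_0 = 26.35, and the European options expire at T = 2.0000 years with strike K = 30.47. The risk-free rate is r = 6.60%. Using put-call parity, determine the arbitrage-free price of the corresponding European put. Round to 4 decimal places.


Put-call parity: C - P = S_0 * exp(-qT) - K * exp(-rT).
S_0 * exp(-qT) = 26.3500 * 1.00000000 = 26.35000000
K * exp(-rT) = 30.4700 * 0.87634100 = 26.70211012
P = C - S*exp(-qT) + K*exp(-rT)
P = 7.4354 - 26.35000000 + 26.70211012 = 7.7875

Answer: Put price = 7.7875


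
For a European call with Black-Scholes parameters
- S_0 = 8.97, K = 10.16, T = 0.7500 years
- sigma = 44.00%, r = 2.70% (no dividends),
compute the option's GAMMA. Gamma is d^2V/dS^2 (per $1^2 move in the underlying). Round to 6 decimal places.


Answer: Gamma = 0.116313

Derivation:
d1 = -0.0832506706; d2 = -0.4643018483
phi(d1) = 0.3975622035; exp(-qT) = 1.0000000000; exp(-rT) = 0.9799536543
Gamma = exp(-qT) * phi(d1) / (S * sigma * sqrt(T)) = 1.0000000000 * 0.3975622035 / (8.9700 * 0.4400 * 0.8660254038) = 0.116313


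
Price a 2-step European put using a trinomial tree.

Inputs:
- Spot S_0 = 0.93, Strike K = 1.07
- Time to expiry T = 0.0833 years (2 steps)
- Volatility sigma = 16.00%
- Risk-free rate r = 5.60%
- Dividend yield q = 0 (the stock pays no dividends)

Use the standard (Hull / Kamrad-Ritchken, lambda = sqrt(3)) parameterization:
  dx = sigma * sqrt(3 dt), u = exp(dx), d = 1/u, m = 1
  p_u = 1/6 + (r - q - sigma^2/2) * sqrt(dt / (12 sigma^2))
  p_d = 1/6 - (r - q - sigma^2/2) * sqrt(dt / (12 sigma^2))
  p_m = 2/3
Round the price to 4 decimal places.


dt = T/N = 0.041650; dx = sigma*sqrt(3*dt) = 0.056557
u = exp(dx) = 1.058187; d = 1/u = 0.945012
p_u = 0.182573, p_m = 0.666667, p_d = 0.150760
Discount per step: exp(-r*dt) = 0.997670
Stock lattice S(k, j) with j the centered position index:
  k=0: S(0,+0) = 0.9300
  k=1: S(1,-1) = 0.8789; S(1,+0) = 0.9300; S(1,+1) = 0.9841
  k=2: S(2,-2) = 0.8305; S(2,-1) = 0.8789; S(2,+0) = 0.9300; S(2,+1) = 0.9841; S(2,+2) = 1.0414
Terminal payoffs V(N, j) = max(K - S_T, 0):
  V(2,-2) = 0.239465; V(2,-1) = 0.191138; V(2,+0) = 0.140000; V(2,+1) = 0.085886; V(2,+2) = 0.028623
Backward induction: V(k, j) = exp(-r*dt) * [p_u * V(k+1, j+1) + p_m * V(k+1, j) + p_d * V(k+1, j-1)]
  V(1,-1) = exp(-r*dt) * [p_u*0.140000 + p_m*0.191138 + p_d*0.239465] = 0.188647
  V(1,+0) = exp(-r*dt) * [p_u*0.085886 + p_m*0.140000 + p_d*0.191138] = 0.137509
  V(1,+1) = exp(-r*dt) * [p_u*0.028623 + p_m*0.085886 + p_d*0.140000] = 0.083395
  V(0,+0) = exp(-r*dt) * [p_u*0.083395 + p_m*0.137509 + p_d*0.188647] = 0.135023

Answer: Price = V(0,0) = 0.1350


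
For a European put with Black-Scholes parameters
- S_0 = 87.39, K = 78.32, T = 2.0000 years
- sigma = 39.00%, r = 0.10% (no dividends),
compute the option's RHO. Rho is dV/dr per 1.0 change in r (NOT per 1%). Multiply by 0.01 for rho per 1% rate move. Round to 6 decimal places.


Answer: Rho = -82.741417

Derivation:
d1 = 0.4780728304; d2 = -0.0734704589
phi(d1) = 0.3558609021; exp(-qT) = 1.0000000000; exp(-rT) = 0.9980019987
N(-d2) = 0.5292841246
Rho = -K*T*exp(-rT)*N(-d2) = -78.3200 * 2.0000 * 0.9980019987 * 0.5292841246 = -82.741417


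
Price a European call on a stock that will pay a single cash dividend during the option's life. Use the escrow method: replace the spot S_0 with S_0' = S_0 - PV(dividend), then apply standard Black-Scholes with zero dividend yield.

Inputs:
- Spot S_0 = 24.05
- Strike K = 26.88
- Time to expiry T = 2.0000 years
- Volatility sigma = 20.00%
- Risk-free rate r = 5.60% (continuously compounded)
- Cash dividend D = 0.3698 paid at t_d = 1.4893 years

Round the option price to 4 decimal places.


Answer: Price = 2.5266

Derivation:
PV(D) = D * exp(-r * t_d) = 0.3698 * 0.91998234 = 0.34020947
S_0' = S_0 - PV(D) = 24.0500 - 0.34020947 = 23.70979053
d1 = (ln(S_0'/K) + (r + sigma^2/2)*T) / (sigma*sqrt(T)) = 0.09371127
d2 = d1 - sigma*sqrt(T) = -0.18913144
exp(-rT) = 0.89404426
N(d1) = 0.53733074; N(d2) = 0.42499490
C = S_0' * N(d1) - K * exp(-rT) * N(d2) = 23.70979053 * 0.53733074 - 26.8800 * 0.89404426 * 0.42499490 = 2.5266


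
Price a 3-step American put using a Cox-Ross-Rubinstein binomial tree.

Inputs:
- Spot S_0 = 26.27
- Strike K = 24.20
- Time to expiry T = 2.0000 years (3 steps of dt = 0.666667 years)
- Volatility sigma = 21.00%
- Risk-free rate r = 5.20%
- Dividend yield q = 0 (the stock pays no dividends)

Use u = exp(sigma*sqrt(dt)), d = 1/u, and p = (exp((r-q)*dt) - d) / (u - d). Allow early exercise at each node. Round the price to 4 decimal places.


Answer: Price = V(0,0) = 1.4103

Derivation:
dt = T/N = 0.666667
u = exp(sigma*sqrt(dt)) = 1.187042; d = 1/u = 0.842430
p = (exp((r-q)*dt) - d) / (u - d) = 0.559599
Discount per step: exp(-r*dt) = 0.965927
Stock lattice S(k, i) with i counting down-moves:
  k=0: S(0,0) = 26.2700
  k=1: S(1,0) = 31.1836; S(1,1) = 22.1306
  k=2: S(2,0) = 37.0162; S(2,1) = 26.2700; S(2,2) = 18.6435
  k=3: S(3,0) = 43.9398; S(3,1) = 31.1836; S(3,2) = 22.1306; S(3,3) = 15.7059
Terminal payoffs V(N, i) = max(K - S_T, 0):
  V(3,0) = 0.000000; V(3,1) = 0.000000; V(3,2) = 2.069355; V(3,3) = 8.494126
Backward induction: V(k, i) = exp(-r*dt) * [p * V(k+1, i) + (1-p) * V(k+1, i+1)]; then take max(V_cont, immediate exercise) for American.
  V(2,0) = exp(-r*dt) * [p*0.000000 + (1-p)*0.000000] = 0.000000; exercise = 0.000000; V(2,0) = max -> 0.000000
  V(2,1) = exp(-r*dt) * [p*0.000000 + (1-p)*2.069355] = 0.880294; exercise = 0.000000; V(2,1) = max -> 0.880294
  V(2,2) = exp(-r*dt) * [p*2.069355 + (1-p)*8.494126] = 4.731914; exercise = 5.556472; V(2,2) = max -> 5.556472
  V(1,0) = exp(-r*dt) * [p*0.000000 + (1-p)*0.880294] = 0.374473; exercise = 0.000000; V(1,0) = max -> 0.374473
  V(1,1) = exp(-r*dt) * [p*0.880294 + (1-p)*5.556472] = 2.839524; exercise = 2.069355; V(1,1) = max -> 2.839524
  V(0,0) = exp(-r*dt) * [p*0.374473 + (1-p)*2.839524] = 1.410335; exercise = 0.000000; V(0,0) = max -> 1.410335


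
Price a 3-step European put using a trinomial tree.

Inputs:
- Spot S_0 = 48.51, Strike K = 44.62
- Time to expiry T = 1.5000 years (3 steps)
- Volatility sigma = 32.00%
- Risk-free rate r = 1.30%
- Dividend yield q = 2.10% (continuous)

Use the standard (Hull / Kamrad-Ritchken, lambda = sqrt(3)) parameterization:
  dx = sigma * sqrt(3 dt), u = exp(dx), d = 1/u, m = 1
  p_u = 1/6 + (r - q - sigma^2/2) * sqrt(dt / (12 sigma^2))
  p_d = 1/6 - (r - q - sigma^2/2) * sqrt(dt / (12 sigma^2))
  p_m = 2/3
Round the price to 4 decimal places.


dt = T/N = 0.500000; dx = sigma*sqrt(3*dt) = 0.391918
u = exp(dx) = 1.479817; d = 1/u = 0.675759
p_u = 0.128904, p_m = 0.666667, p_d = 0.204430
Discount per step: exp(-r*dt) = 0.993521
Stock lattice S(k, j) with j the centered position index:
  k=0: S(0,+0) = 48.5100
  k=1: S(1,-1) = 32.7811; S(1,+0) = 48.5100; S(1,+1) = 71.7859
  k=2: S(2,-2) = 22.1521; S(2,-1) = 32.7811; S(2,+0) = 48.5100; S(2,+1) = 71.7859; S(2,+2) = 106.2300
  k=3: S(3,-3) = 14.9695; S(3,-2) = 22.1521; S(3,-1) = 32.7811; S(3,+0) = 48.5100; S(3,+1) = 71.7859; S(3,+2) = 106.2300; S(3,+3) = 157.2010
Terminal payoffs V(N, j) = max(K - S_T, 0):
  V(3,-3) = 29.650499; V(3,-2) = 22.467879; V(3,-1) = 11.838917; V(3,+0) = 0.000000; V(3,+1) = 0.000000; V(3,+2) = 0.000000; V(3,+3) = 0.000000
Backward induction: V(k, j) = exp(-r*dt) * [p_u * V(k+1, j+1) + p_m * V(k+1, j) + p_d * V(k+1, j-1)]
  V(2,-2) = exp(-r*dt) * [p_u*11.838917 + p_m*22.467879 + p_d*29.650499] = 22.419903
  V(2,-1) = exp(-r*dt) * [p_u*0.000000 + p_m*11.838917 + p_d*22.467879] = 12.404818
  V(2,+0) = exp(-r*dt) * [p_u*0.000000 + p_m*0.000000 + p_d*11.838917] = 2.404545
  V(2,+1) = exp(-r*dt) * [p_u*0.000000 + p_m*0.000000 + p_d*0.000000] = 0.000000
  V(2,+2) = exp(-r*dt) * [p_u*0.000000 + p_m*0.000000 + p_d*0.000000] = 0.000000
  V(1,-1) = exp(-r*dt) * [p_u*2.404545 + p_m*12.404818 + p_d*22.419903] = 13.077843
  V(1,+0) = exp(-r*dt) * [p_u*0.000000 + p_m*2.404545 + p_d*12.404818] = 4.112127
  V(1,+1) = exp(-r*dt) * [p_u*0.000000 + p_m*0.000000 + p_d*2.404545] = 0.488375
  V(0,+0) = exp(-r*dt) * [p_u*0.488375 + p_m*4.112127 + p_d*13.077843] = 5.442379

Answer: Price = V(0,0) = 5.4424


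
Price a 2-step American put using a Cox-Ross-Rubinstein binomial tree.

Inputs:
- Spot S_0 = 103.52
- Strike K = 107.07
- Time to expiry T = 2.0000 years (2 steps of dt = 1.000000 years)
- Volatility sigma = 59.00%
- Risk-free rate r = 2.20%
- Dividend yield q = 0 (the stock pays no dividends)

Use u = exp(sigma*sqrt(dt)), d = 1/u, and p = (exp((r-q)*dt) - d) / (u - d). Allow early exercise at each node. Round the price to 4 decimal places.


Answer: Price = V(0,0) = 31.2013

Derivation:
dt = T/N = 1.000000
u = exp(sigma*sqrt(dt)) = 1.803988; d = 1/u = 0.554327
p = (exp((r-q)*dt) - d) / (u - d) = 0.374435
Discount per step: exp(-r*dt) = 0.978240
Stock lattice S(k, i) with i counting down-moves:
  k=0: S(0,0) = 103.5200
  k=1: S(1,0) = 186.7489; S(1,1) = 57.3840
  k=2: S(2,0) = 336.8928; S(2,1) = 103.5200; S(2,2) = 31.8095
Terminal payoffs V(N, i) = max(K - S_T, 0):
  V(2,0) = 0.000000; V(2,1) = 3.550000; V(2,2) = 75.260505
Backward induction: V(k, i) = exp(-r*dt) * [p * V(k+1, i) + (1-p) * V(k+1, i+1)]; then take max(V_cont, immediate exercise) for American.
  V(1,0) = exp(-r*dt) * [p*0.000000 + (1-p)*3.550000] = 2.172434; exercise = 0.000000; V(1,0) = max -> 2.172434
  V(1,1) = exp(-r*dt) * [p*3.550000 + (1-p)*75.260505] = 47.356221; exercise = 49.686039; V(1,1) = max -> 49.686039
  V(0,0) = exp(-r*dt) * [p*2.172434 + (1-p)*49.686039] = 31.201262; exercise = 3.550000; V(0,0) = max -> 31.201262


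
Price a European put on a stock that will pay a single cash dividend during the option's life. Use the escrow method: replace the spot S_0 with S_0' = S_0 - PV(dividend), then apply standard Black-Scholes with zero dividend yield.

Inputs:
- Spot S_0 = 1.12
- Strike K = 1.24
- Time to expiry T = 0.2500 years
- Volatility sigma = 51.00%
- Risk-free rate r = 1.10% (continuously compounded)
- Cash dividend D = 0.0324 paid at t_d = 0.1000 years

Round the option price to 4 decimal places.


Answer: Price = 0.2069

Derivation:
PV(D) = D * exp(-r * t_d) = 0.0324 * 0.99890060 = 0.03236438
S_0' = S_0 - PV(D) = 1.1200 - 0.03236438 = 1.08763562
d1 = (ln(S_0'/K) + (r + sigma^2/2)*T) / (sigma*sqrt(T)) = -0.37585371
d2 = d1 - sigma*sqrt(T) = -0.63085371
exp(-rT) = 0.99725378
N(-d1) = 0.64648717; N(-d2) = 0.73593191
P = K * exp(-rT) * N(-d2) - S_0' * N(-d1) = 1.2400 * 0.99725378 * 0.73593191 - 1.08763562 * 0.64648717 = 0.2069


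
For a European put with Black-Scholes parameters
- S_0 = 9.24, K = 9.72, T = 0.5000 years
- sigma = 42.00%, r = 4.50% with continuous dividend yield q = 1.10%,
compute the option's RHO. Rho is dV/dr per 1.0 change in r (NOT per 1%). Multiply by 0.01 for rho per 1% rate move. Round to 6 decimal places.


d1 = 0.0352080830; d2 = -0.2617767651
phi(d1) = 0.3986950908; exp(-qT) = 0.9945150973; exp(-rT) = 0.9777512372
N(-d2) = 0.6032532233
Rho = -K*T*exp(-rT)*N(-d2) = -9.7200 * 0.5000 * 0.9777512372 * 0.6032532233 = -2.866582

Answer: Rho = -2.866582


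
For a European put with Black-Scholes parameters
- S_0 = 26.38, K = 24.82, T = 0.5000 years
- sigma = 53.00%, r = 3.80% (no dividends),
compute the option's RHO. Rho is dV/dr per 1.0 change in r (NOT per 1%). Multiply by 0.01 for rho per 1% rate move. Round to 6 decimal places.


d1 = 0.4007330693; d2 = 0.0259664753
phi(d1) = 0.3681620702; exp(-qT) = 1.0000000000; exp(-rT) = 0.9811793622
N(-d2) = 0.4896420391
Rho = -K*T*exp(-rT)*N(-d2) = -24.8200 * 0.5000 * 0.9811793622 * 0.4896420391 = -5.962095

Answer: Rho = -5.962095


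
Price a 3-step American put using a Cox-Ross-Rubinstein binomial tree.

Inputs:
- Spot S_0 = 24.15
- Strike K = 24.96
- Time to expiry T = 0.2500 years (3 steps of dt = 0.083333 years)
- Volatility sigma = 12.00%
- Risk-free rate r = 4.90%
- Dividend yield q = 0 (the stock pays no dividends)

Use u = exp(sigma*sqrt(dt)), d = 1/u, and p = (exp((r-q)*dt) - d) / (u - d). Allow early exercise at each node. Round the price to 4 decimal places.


dt = T/N = 0.083333
u = exp(sigma*sqrt(dt)) = 1.035248; d = 1/u = 0.965952
p = (exp((r-q)*dt) - d) / (u - d) = 0.550387
Discount per step: exp(-r*dt) = 0.995925
Stock lattice S(k, i) with i counting down-moves:
  k=0: S(0,0) = 24.1500
  k=1: S(1,0) = 25.0012; S(1,1) = 23.3277
  k=2: S(2,0) = 25.8825; S(2,1) = 24.1500; S(2,2) = 22.5335
  k=3: S(3,0) = 26.7948; S(3,1) = 25.0012; S(3,2) = 23.3277; S(3,3) = 21.7663
Terminal payoffs V(N, i) = max(K - S_T, 0):
  V(3,0) = 0.000000; V(3,1) = 0.000000; V(3,2) = 1.632256; V(3,3) = 3.193734
Backward induction: V(k, i) = exp(-r*dt) * [p * V(k+1, i) + (1-p) * V(k+1, i+1)]; then take max(V_cont, immediate exercise) for American.
  V(2,0) = exp(-r*dt) * [p*0.000000 + (1-p)*0.000000] = 0.000000; exercise = 0.000000; V(2,0) = max -> 0.000000
  V(2,1) = exp(-r*dt) * [p*0.000000 + (1-p)*1.632256] = 0.730893; exercise = 0.810000; V(2,1) = max -> 0.810000
  V(2,2) = exp(-r*dt) * [p*1.632256 + (1-p)*3.193734] = 2.324805; exercise = 2.426517; V(2,2) = max -> 2.426517
  V(1,0) = exp(-r*dt) * [p*0.000000 + (1-p)*0.810000] = 0.362702; exercise = 0.000000; V(1,0) = max -> 0.362702
  V(1,1) = exp(-r*dt) * [p*0.810000 + (1-p)*2.426517] = 1.530544; exercise = 1.632256; V(1,1) = max -> 1.632256
  V(0,0) = exp(-r*dt) * [p*0.362702 + (1-p)*1.632256] = 0.929706; exercise = 0.810000; V(0,0) = max -> 0.929706

Answer: Price = V(0,0) = 0.9297


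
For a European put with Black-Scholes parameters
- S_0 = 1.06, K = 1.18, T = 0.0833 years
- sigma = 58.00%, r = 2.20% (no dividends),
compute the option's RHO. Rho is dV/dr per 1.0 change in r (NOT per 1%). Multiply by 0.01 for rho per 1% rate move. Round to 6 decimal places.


d1 = -0.5460150186; d2 = -0.7134131070
phi(d1) = 0.3436935941; exp(-qT) = 1.0000000000; exp(-rT) = 0.9981690782
N(-d2) = 0.7622049176
Rho = -K*T*exp(-rT)*N(-d2) = -1.1800 * 0.0833 * 0.9981690782 * 0.7622049176 = -0.074783

Answer: Rho = -0.074783


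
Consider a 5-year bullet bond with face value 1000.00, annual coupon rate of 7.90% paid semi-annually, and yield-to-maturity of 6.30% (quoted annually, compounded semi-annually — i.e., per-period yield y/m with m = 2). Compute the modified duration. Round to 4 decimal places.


Coupon per period c = face * coupon_rate / m = 39.500000
Periods per year m = 2; per-period yield y/m = 0.031500
Number of cashflows N = 10
Cashflows (t years, CF_t, discount factor 1/(1+y/m)^(m*t), PV):
  t = 0.5000: CF_t = 39.500000, DF = 0.969462, PV = 38.293747
  t = 1.0000: CF_t = 39.500000, DF = 0.939856, PV = 37.124331
  t = 1.5000: CF_t = 39.500000, DF = 0.911155, PV = 35.990626
  t = 2.0000: CF_t = 39.500000, DF = 0.883330, PV = 34.891542
  t = 2.5000: CF_t = 39.500000, DF = 0.856355, PV = 33.826023
  t = 3.0000: CF_t = 39.500000, DF = 0.830204, PV = 32.793042
  t = 3.5000: CF_t = 39.500000, DF = 0.804851, PV = 31.791606
  t = 4.0000: CF_t = 39.500000, DF = 0.780272, PV = 30.820752
  t = 4.5000: CF_t = 39.500000, DF = 0.756444, PV = 29.879547
  t = 5.0000: CF_t = 1039.500000, DF = 0.733344, PV = 762.310972
Price P = sum_t PV_t = 1067.722187
First compute Macaulay numerator sum_t t * PV_t:
  t * PV_t at t = 0.5000: 19.146873
  t * PV_t at t = 1.0000: 37.124331
  t * PV_t at t = 1.5000: 53.985939
  t * PV_t at t = 2.0000: 69.783085
  t * PV_t at t = 2.5000: 84.565056
  t * PV_t at t = 3.0000: 98.379125
  t * PV_t at t = 3.5000: 111.270622
  t * PV_t at t = 4.0000: 123.283010
  t * PV_t at t = 4.5000: 134.457960
  t * PV_t at t = 5.0000: 3811.554859
Macaulay duration D = 4543.550860 / 1067.722187 = 4.255368
Modified duration = D / (1 + y/m) = 4.255368 / (1 + 0.031500) = 4.125417

Answer: Modified duration = 4.1254


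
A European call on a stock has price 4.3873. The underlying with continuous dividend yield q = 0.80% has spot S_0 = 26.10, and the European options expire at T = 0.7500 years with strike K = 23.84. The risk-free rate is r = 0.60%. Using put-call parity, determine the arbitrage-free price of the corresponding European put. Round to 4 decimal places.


Answer: Put price = 2.1764

Derivation:
Put-call parity: C - P = S_0 * exp(-qT) - K * exp(-rT).
S_0 * exp(-qT) = 26.1000 * 0.99401796 = 25.94386886
K * exp(-rT) = 23.8400 * 0.99551011 = 23.73296102
P = C - S*exp(-qT) + K*exp(-rT)
P = 4.3873 - 25.94386886 + 23.73296102 = 2.1764


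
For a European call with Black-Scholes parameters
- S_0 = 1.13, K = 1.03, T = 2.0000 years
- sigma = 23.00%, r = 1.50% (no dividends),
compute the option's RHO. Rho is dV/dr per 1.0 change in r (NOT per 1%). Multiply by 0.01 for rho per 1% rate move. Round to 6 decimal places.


d1 = 0.5397340849; d2 = 0.2144649656
phi(d1) = 0.3448675066; exp(-qT) = 1.0000000000; exp(-rT) = 0.9704455335
N(d2) = 0.5849077576
Rho = K*T*exp(-rT)*N(d2) = 1.0300 * 2.0000 * 0.9704455335 * 0.5849077576 = 1.169300

Answer: Rho = 1.169300


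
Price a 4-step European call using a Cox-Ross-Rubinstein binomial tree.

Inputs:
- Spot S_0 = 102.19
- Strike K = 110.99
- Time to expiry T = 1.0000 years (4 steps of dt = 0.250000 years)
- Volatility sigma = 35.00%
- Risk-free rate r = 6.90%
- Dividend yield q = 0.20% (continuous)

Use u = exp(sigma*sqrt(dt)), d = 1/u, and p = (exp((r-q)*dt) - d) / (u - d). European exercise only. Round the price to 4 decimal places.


Answer: Price = V(0,0) = 13.8038

Derivation:
dt = T/N = 0.250000
u = exp(sigma*sqrt(dt)) = 1.191246; d = 1/u = 0.839457
p = (exp((r-q)*dt) - d) / (u - d) = 0.504376
Discount per step: exp(-r*dt) = 0.982898
Stock lattice S(k, i) with i counting down-moves:
  k=0: S(0,0) = 102.1900
  k=1: S(1,0) = 121.7335; S(1,1) = 85.7841
  k=2: S(2,0) = 145.0145; S(2,1) = 102.1900; S(2,2) = 72.0121
  k=3: S(3,0) = 172.7480; S(3,1) = 121.7335; S(3,2) = 85.7841; S(3,3) = 60.4510
  k=4: S(4,0) = 205.7854; S(4,1) = 145.0145; S(4,2) = 102.1900; S(4,3) = 72.0121; S(4,4) = 50.7461
Terminal payoffs V(N, i) = max(S_T - K, 0):
  V(4,0) = 94.795389; V(4,1) = 34.024513; V(4,2) = 0.000000; V(4,3) = 0.000000; V(4,4) = 0.000000
Backward induction: V(k, i) = exp(-r*dt) * [p * V(k+1, i) + (1-p) * V(k+1, i+1)].
  V(3,0) = exp(-r*dt) * [p*94.795389 + (1-p)*34.024513] = 63.569796
  V(3,1) = exp(-r*dt) * [p*34.024513 + (1-p)*0.000000] = 16.867658
  V(3,2) = exp(-r*dt) * [p*0.000000 + (1-p)*0.000000] = 0.000000
  V(3,3) = exp(-r*dt) * [p*0.000000 + (1-p)*0.000000] = 0.000000
  V(2,0) = exp(-r*dt) * [p*63.569796 + (1-p)*16.867658] = 39.731780
  V(2,1) = exp(-r*dt) * [p*16.867658 + (1-p)*0.000000] = 8.362145
  V(2,2) = exp(-r*dt) * [p*0.000000 + (1-p)*0.000000] = 0.000000
  V(1,0) = exp(-r*dt) * [p*39.731780 + (1-p)*8.362145] = 23.770637
  V(1,1) = exp(-r*dt) * [p*8.362145 + (1-p)*0.000000] = 4.145535
  V(0,0) = exp(-r*dt) * [p*23.770637 + (1-p)*4.145535] = 13.803785


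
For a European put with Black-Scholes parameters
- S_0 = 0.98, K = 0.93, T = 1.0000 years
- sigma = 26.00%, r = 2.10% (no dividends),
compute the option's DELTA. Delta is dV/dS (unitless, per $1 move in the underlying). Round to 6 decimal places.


Answer: Delta = -0.340102

Derivation:
d1 = 0.4121845597; d2 = 0.1521845597
phi(d1) = 0.3664524200; exp(-qT) = 1.0000000000; exp(-rT) = 0.9792189646
N(-d1) = 0.3401020767
Delta = -exp(-qT) * N(-d1) = -1.0000000000 * 0.3401020767 = -0.340102


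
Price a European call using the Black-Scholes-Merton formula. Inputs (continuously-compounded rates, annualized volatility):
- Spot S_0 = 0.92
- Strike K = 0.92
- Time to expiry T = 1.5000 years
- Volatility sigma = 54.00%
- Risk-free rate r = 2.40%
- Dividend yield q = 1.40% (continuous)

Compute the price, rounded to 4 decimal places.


Answer: Price = 0.2385

Derivation:
d1 = (ln(S/K) + (r - q + 0.5*sigma^2) * T) / (sigma * sqrt(T)) = 0.35336158
d2 = d1 - sigma * sqrt(T) = -0.30800065
exp(-rT) = 0.96464029; exp(-qT) = 0.97921896
C = S_0 * exp(-qT) * N(d1) - K * exp(-rT) * N(d2)
N(d1) = 0.63809131; N(d2) = 0.37904092
C = 0.9200 * 0.97921896 * 0.63809131 - 0.9200 * 0.96464029 * 0.37904092 = 0.2385


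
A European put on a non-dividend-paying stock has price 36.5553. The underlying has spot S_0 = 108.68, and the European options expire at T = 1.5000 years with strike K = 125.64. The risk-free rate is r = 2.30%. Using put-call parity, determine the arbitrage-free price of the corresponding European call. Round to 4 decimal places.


Answer: Call price = 23.8560

Derivation:
Put-call parity: C - P = S_0 * exp(-qT) - K * exp(-rT).
S_0 * exp(-qT) = 108.6800 * 1.00000000 = 108.68000000
K * exp(-rT) = 125.6400 * 0.96608834 = 121.37933900
C = P + S*exp(-qT) - K*exp(-rT)
C = 36.5553 + 108.68000000 - 121.37933900 = 23.8560


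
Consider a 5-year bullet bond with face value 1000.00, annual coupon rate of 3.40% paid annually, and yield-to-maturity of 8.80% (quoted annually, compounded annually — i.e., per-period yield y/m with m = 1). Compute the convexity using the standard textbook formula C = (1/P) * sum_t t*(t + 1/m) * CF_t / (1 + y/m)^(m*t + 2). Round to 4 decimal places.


Coupon per period c = face * coupon_rate / m = 34.000000
Periods per year m = 1; per-period yield y/m = 0.088000
Number of cashflows N = 5
Cashflows (t years, CF_t, discount factor 1/(1+y/m)^(m*t), PV):
  t = 1.0000: CF_t = 34.000000, DF = 0.919118, PV = 31.250000
  t = 2.0000: CF_t = 34.000000, DF = 0.844777, PV = 28.722426
  t = 3.0000: CF_t = 34.000000, DF = 0.776450, PV = 26.399289
  t = 4.0000: CF_t = 34.000000, DF = 0.713649, PV = 24.264052
  t = 5.0000: CF_t = 1034.000000, DF = 0.655927, PV = 678.228541
Price P = sum_t PV_t = 788.864309
Convexity numerator sum_t t*(t + 1/m) * CF_t / (1+y/m)^(m*t + 2):
  t = 1.0000: term = 52.798578
  t = 2.0000: term = 145.584315
  t = 3.0000: term = 267.618225
  t = 4.0000: term = 409.954389
  t = 5.0000: term = 17188.561245
Convexity = (1/P) * sum = 18064.516752 / 788.864309 = 22.899397

Answer: Convexity = 22.8994


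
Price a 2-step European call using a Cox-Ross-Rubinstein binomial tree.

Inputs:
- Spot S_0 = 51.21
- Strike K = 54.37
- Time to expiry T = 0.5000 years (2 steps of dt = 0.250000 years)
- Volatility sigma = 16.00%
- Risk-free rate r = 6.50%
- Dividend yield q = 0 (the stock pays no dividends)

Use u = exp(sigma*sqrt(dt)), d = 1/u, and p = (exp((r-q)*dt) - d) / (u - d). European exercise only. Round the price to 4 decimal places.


Answer: Price = V(0,0) = 1.8792

Derivation:
dt = T/N = 0.250000
u = exp(sigma*sqrt(dt)) = 1.083287; d = 1/u = 0.923116
p = (exp((r-q)*dt) - d) / (u - d) = 0.582294
Discount per step: exp(-r*dt) = 0.983881
Stock lattice S(k, i) with i counting down-moves:
  k=0: S(0,0) = 51.2100
  k=1: S(1,0) = 55.4751; S(1,1) = 47.2728
  k=2: S(2,0) = 60.0955; S(2,1) = 51.2100; S(2,2) = 43.6383
Terminal payoffs V(N, i) = max(S_T - K, 0):
  V(2,0) = 5.725492; V(2,1) = 0.000000; V(2,2) = 0.000000
Backward induction: V(k, i) = exp(-r*dt) * [p * V(k+1, i) + (1-p) * V(k+1, i+1)].
  V(1,0) = exp(-r*dt) * [p*5.725492 + (1-p)*0.000000] = 3.280179
  V(1,1) = exp(-r*dt) * [p*0.000000 + (1-p)*0.000000] = 0.000000
  V(0,0) = exp(-r*dt) * [p*3.280179 + (1-p)*0.000000] = 1.879241
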